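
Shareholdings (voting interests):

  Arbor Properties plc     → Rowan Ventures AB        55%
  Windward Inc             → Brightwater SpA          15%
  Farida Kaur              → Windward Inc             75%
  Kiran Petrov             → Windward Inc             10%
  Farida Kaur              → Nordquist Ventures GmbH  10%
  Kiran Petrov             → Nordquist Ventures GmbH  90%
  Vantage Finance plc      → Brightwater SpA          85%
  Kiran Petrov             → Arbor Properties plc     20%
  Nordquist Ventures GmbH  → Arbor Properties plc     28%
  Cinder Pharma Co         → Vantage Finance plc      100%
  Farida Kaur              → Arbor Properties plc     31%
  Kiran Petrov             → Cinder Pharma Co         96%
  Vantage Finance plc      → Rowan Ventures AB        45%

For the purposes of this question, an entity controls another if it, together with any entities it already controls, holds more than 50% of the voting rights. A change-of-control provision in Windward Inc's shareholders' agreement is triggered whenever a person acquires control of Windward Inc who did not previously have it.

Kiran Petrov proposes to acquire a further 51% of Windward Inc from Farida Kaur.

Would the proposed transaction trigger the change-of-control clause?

The purchase adds only to Kiran's holdings (Farida's stake shrinks), so Kiran is the only person who could newly come to control Windward.
Kiran holds 90% of Nordquist, so Kiran controls Nordquist.
Kiran holds 96% of Cinder, so Kiran controls Cinder.
Cinder holds 100% of Vantage, so Kiran controls Vantage.
Vantage holds 85% of Brightwater, so Kiran controls Brightwater.
In Windward, Kiran's side holds only 10%, not > 50%.
So before the transaction, Kiran does not control Windward.
After the purchase, Kiran's direct stake in Windward rises to 10% + 51% = 61%, and Farida's stake falls to 24%.
Kiran holds 61% of Windward, so Kiran controls Windward.
Kiran did not control Windward before and does after, so the clause is triggered.

Yes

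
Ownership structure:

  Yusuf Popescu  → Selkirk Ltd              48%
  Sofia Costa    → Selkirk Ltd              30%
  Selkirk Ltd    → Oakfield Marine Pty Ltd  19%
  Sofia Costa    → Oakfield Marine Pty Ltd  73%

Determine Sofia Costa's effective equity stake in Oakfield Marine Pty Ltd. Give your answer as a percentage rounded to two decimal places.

78.70%

Sofia reaches Oakfield along 2 paths.
Direct stake: 73% = 73%.
Via Selkirk: 30% × 19% = 5.7%.
Total: 73% + 5.7% = 78.7%.
Rounded: 78.70%.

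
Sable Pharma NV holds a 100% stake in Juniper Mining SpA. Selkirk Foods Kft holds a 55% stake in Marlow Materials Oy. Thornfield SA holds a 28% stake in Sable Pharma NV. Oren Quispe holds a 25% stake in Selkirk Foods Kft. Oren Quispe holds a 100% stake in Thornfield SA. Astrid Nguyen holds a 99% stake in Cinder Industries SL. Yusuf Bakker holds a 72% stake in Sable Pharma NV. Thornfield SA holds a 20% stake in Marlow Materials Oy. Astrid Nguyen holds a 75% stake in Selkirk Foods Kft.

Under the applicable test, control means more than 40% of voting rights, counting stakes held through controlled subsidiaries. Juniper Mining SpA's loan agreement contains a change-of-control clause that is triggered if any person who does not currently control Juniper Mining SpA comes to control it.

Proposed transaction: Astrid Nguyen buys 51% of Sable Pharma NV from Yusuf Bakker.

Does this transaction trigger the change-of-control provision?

Yes

The purchase adds only to Astrid's holdings (Yusuf's stake shrinks), so Astrid is the only person who could newly come to control Juniper.
Astrid holds 75% of Selkirk, so Astrid controls Selkirk.
Astrid holds 99% of Cinder, so Astrid controls Cinder.
Selkirk holds 55% of Marlow, so Astrid controls Marlow.
Neither Astrid nor any entity Astrid controls holds any voting interest in Juniper.
So before the transaction, Astrid does not control Juniper.
After the purchase, Astrid holds 51% of Sable directly, and Yusuf's stake falls to 21%.
Astrid holds 51% of Sable, so Astrid controls Sable.
Sable holds 100% of Juniper, so Astrid controls Juniper.
Astrid did not control Juniper before and does after, so the clause is triggered.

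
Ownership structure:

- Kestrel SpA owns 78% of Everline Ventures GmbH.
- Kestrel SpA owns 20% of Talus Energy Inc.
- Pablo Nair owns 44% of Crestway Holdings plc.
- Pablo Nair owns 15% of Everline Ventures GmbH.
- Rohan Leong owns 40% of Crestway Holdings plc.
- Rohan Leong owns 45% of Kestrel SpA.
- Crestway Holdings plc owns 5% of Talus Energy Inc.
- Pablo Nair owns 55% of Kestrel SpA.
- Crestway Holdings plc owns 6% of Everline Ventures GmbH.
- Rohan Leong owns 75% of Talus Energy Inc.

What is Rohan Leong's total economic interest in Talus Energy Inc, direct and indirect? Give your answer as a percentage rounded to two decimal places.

Rohan reaches Talus along 3 paths.
Via Crestway: 40% × 5% = 2%.
Via Kestrel: 45% × 20% = 9%.
Direct stake: 75% = 75%.
Total: 2% + 9% + 75% = 86%.
Rounded: 86.00%.

86.00%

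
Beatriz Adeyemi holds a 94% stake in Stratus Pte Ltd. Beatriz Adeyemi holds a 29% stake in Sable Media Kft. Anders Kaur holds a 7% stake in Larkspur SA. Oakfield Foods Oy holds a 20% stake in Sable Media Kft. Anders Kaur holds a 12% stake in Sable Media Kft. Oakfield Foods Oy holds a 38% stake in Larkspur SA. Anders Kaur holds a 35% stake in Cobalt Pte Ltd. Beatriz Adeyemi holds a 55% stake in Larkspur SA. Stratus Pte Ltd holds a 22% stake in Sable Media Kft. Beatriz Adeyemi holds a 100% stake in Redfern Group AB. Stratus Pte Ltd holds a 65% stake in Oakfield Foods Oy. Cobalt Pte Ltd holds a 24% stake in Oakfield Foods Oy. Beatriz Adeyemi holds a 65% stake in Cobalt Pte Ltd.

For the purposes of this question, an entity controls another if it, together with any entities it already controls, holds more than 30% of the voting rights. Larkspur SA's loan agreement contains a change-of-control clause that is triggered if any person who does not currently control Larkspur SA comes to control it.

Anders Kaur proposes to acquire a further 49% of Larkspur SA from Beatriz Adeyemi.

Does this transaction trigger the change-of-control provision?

The purchase adds only to Anders's holdings (Beatriz's stake shrinks), so Anders is the only person who could newly come to control Larkspur.
Anders holds 35% of Cobalt, so Anders controls Cobalt.
In Larkspur, Anders's side holds only 7%, not > 30%.
So before the transaction, Anders does not control Larkspur.
After the purchase, Anders's direct stake in Larkspur rises to 7% + 49% = 56%, and Beatriz's stake falls to 6%.
Anders holds 56% of Larkspur, so Anders controls Larkspur.
Anders did not control Larkspur before and does after, so the clause is triggered.

Yes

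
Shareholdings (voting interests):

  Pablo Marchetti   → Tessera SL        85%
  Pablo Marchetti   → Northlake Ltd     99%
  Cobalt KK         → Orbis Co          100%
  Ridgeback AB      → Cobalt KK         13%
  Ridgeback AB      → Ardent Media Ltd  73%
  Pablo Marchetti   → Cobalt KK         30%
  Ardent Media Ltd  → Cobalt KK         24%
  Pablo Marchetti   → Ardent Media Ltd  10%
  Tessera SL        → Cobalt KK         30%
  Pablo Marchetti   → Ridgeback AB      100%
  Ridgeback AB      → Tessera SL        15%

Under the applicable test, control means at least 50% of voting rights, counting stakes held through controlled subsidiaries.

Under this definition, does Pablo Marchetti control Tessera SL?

Pablo holds 100% of Ridgeback, so Pablo controls Ridgeback.
Pablo and Ridgeback together hold 85% + 15% = 100% of Tessera, so Pablo controls Tessera.

Yes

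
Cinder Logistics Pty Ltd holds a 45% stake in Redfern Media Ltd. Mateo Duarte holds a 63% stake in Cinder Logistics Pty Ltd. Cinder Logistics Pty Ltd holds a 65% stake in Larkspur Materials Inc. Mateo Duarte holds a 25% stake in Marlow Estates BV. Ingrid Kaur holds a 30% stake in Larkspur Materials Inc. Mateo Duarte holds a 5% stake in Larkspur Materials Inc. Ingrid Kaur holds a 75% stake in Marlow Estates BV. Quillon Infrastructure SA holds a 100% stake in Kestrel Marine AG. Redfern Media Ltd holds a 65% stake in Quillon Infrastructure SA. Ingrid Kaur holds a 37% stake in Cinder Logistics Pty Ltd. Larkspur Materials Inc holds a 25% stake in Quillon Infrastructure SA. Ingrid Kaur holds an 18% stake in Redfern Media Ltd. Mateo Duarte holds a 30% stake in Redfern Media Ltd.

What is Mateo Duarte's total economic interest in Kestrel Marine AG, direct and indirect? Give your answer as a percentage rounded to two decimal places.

Mateo reaches Kestrel along 4 paths.
Via Redfern → Quillon: 30% × 65% × 100% = 19.5%.
Via Cinder → Redfern → Quillon: 63% × 45% × 65% × 100% = 18.4275%.
Via Cinder → Larkspur → Quillon: 63% × 65% × 25% × 100% = 10.2375%.
Via Larkspur → Quillon: 5% × 25% × 100% = 1.25%.
Total: 19.5% + 18.4275% + 10.2375% + 1.25% = 49.415%.
Rounded: 49.42%.

49.42%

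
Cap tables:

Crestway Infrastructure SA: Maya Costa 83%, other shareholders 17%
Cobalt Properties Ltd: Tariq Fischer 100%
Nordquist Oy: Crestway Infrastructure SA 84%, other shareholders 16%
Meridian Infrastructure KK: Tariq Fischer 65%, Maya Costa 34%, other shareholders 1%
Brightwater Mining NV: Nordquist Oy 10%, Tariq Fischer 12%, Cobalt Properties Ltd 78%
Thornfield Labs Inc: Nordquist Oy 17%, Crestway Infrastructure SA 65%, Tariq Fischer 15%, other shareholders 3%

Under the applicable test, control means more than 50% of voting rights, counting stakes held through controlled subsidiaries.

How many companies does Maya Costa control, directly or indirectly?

3

Maya holds 83% of Crestway, so Maya controls Crestway.
Crestway holds 84% of Nordquist, so Maya controls Nordquist.
Nordquist and Crestway together hold 17% + 65% = 82% of Thornfield, so Maya controls Thornfield.
No other company's threshold is met.
Maya controls 3 companies.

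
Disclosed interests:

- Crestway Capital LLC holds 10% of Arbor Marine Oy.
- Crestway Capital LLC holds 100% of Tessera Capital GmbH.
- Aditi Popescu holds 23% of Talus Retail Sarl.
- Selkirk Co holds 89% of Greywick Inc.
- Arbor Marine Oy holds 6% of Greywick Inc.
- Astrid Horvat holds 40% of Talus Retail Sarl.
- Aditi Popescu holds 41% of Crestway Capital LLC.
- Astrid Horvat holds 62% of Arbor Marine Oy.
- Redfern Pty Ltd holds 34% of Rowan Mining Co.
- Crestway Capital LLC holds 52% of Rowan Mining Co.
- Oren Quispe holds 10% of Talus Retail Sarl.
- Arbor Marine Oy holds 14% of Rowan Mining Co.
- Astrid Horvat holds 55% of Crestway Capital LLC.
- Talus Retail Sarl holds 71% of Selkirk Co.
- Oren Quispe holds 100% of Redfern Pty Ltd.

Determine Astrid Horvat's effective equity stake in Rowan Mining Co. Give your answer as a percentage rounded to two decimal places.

Astrid reaches Rowan along 3 paths.
Via Crestway → Arbor: 55% × 10% × 14% = 0.77%.
Via Arbor: 62% × 14% = 8.68%.
Via Crestway: 55% × 52% = 28.6%.
Total: 0.77% + 8.68% + 28.6% = 38.05%.

38.05%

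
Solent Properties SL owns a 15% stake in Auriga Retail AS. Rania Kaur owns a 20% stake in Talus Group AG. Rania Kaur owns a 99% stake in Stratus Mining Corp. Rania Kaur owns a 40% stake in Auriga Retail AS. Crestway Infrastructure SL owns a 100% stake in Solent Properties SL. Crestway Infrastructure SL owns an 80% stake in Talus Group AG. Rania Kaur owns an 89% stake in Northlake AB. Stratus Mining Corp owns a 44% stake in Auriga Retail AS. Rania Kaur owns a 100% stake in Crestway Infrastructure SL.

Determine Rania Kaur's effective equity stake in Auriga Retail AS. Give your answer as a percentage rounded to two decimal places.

98.56%

Rania reaches Auriga along 3 paths.
Direct stake: 40% = 40%.
Via Stratus: 99% × 44% = 43.56%.
Via Crestway → Solent: 100% × 100% × 15% = 15%.
Total: 40% + 43.56% + 15% = 98.56%.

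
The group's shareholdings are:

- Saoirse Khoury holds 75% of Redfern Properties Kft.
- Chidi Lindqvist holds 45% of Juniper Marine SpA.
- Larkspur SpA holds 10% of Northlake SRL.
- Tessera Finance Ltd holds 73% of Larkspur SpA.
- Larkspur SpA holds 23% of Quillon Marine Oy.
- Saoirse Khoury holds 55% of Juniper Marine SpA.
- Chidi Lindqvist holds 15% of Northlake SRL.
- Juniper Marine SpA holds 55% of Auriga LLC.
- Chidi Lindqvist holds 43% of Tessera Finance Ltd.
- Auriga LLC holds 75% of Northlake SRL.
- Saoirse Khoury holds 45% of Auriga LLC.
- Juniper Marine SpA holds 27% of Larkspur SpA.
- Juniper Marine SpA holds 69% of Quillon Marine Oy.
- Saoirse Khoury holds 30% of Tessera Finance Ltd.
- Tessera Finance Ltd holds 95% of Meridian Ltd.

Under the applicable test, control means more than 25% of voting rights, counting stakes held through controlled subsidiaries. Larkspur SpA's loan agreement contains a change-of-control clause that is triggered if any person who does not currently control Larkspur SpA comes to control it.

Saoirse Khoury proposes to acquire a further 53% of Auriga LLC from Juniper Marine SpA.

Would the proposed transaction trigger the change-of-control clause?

The purchase adds only to Saoirse's holdings (Juniper's stake shrinks), so Saoirse is the only person who could newly come to control Larkspur.
Saoirse holds 55% of Juniper, so Saoirse controls Juniper.
Saoirse holds 30% of Tessera, so Saoirse controls Tessera.
Tessera and Juniper together hold 73% + 27% = 100% of Larkspur, so Saoirse controls Larkspur.
So Saoirse already controls Larkspur before the transaction.
After the purchase, Saoirse's direct stake in Auriga rises to 45% + 53% = 98%, and Juniper's stake falls to 2%.
Saoirse controlled Larkspur already, so this is not a new person acquiring control; every other person's position is unchanged or reduced.
No new person acquires control, so the clause is not triggered.

No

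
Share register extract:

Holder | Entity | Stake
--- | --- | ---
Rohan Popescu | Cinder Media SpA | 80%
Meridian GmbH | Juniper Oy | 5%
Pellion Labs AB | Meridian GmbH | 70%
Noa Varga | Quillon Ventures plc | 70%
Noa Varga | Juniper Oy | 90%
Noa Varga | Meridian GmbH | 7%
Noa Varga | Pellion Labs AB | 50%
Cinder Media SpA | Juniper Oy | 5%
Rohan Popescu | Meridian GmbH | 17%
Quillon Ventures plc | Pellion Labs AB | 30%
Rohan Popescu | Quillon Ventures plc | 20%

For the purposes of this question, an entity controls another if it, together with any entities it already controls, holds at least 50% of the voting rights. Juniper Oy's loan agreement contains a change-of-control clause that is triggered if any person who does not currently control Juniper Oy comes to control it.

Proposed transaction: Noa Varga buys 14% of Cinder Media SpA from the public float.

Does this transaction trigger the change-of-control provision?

No

The purchase changes only Noa's holdings, so Noa is the only person who could newly come to control Juniper.
Noa holds 70% of Quillon, so Noa controls Quillon.
Noa and Quillon together hold 50% + 30% = 80% of Pellion, so Noa controls Pellion.
Pellion and Noa together hold 70% + 7% = 77% of Meridian, so Noa controls Meridian.
Noa and Meridian together hold 90% + 5% = 95% of Juniper, so Noa controls Juniper.
So Noa already controls Juniper before the transaction.
After the purchase, Noa holds 14% of Cinder directly.
Noa controlled Juniper already, so this is not a new person acquiring control; every other person's position is unchanged or reduced.
No new person acquires control, so the clause is not triggered.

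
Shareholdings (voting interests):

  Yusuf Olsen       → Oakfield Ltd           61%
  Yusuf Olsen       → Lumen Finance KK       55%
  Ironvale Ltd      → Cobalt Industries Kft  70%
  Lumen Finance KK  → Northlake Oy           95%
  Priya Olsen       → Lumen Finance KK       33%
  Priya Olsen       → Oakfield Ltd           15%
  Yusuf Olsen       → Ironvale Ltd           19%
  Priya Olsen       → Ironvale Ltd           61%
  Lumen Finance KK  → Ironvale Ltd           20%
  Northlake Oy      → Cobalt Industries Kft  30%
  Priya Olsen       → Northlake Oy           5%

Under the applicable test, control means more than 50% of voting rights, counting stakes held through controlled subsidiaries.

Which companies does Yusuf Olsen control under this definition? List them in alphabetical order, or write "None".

Lumen Finance KK, Northlake Oy, Oakfield Ltd

Yusuf holds 55% of Lumen, so Yusuf controls Lumen.
Yusuf holds 61% of Oakfield, so Yusuf controls Oakfield.
Lumen holds 95% of Northlake, so Yusuf controls Northlake.
No other company's threshold is met.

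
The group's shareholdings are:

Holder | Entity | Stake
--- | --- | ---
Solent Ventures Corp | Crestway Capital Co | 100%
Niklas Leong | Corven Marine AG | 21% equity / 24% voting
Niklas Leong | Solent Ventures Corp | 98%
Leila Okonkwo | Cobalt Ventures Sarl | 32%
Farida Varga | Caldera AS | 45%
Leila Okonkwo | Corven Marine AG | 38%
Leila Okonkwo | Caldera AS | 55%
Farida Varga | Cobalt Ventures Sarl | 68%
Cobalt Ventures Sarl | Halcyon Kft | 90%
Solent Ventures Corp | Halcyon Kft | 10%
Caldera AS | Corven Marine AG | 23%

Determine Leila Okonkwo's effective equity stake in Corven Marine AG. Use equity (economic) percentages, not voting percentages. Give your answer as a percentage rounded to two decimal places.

Leila reaches Corven along 2 paths.
Direct stake: 38% = 38%.
Via Caldera: 55% × 23% = 12.65%.
Total: 38% + 12.65% = 50.65%.

50.65%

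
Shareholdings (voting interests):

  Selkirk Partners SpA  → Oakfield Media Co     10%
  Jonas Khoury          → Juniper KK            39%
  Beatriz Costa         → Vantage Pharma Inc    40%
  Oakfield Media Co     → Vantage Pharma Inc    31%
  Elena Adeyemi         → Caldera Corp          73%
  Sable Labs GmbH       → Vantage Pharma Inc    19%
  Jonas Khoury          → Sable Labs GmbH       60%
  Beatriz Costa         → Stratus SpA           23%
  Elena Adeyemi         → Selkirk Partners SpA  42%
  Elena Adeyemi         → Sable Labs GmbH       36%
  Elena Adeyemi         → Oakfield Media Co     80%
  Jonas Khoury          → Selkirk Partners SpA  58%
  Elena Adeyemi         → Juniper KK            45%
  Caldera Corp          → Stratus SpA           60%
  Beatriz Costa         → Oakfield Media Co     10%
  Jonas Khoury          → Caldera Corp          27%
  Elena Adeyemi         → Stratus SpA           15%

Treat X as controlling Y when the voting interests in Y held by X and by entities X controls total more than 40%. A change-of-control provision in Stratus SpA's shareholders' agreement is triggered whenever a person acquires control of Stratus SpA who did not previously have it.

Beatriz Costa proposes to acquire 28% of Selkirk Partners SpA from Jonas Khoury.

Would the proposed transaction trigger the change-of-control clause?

The purchase adds only to Beatriz's holdings (Jonas's stake shrinks), so Beatriz is the only person who could newly come to control Stratus.
Beatriz's largest direct stake is 40% in Vantage, which does not meet the threshold, so Beatriz controls no company.
In Stratus, Beatriz's side holds only 23%, not > 40%.
So before the transaction, Beatriz does not control Stratus.
After the purchase, Beatriz holds 28% of Selkirk directly, and Jonas's stake falls to 30%.
Beatriz's side now holds 28% of Selkirk, not > 40%, so Beatriz still does not control Selkirk.
After the transaction, Beatriz's side holds 23% of Stratus, not > 40%, so Beatriz still does not control Stratus.
No new person acquires control, so the clause is not triggered.

No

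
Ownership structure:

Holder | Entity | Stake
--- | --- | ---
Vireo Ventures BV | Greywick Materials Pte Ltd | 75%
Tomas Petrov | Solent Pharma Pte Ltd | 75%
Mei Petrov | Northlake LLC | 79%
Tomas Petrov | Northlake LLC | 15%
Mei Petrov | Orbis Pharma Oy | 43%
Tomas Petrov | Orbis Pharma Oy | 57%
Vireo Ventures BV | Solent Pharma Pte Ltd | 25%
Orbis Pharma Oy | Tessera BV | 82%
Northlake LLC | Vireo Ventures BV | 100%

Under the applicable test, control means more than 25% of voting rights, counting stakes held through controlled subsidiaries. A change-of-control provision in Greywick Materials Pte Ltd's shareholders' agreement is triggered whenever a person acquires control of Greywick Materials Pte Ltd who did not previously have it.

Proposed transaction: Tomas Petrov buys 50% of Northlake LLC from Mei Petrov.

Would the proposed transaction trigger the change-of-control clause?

The purchase adds only to Tomas's holdings (Mei's stake shrinks), so Tomas is the only person who could newly come to control Greywick.
Tomas holds 57% of Orbis, so Tomas controls Orbis.
Orbis holds 82% of Tessera, so Tomas controls Tessera.
Tomas holds 75% of Solent, so Tomas controls Solent.
Neither Tomas nor any entity Tomas controls holds any voting interest in Greywick.
So before the transaction, Tomas does not control Greywick.
After the purchase, Tomas's direct stake in Northlake rises to 15% + 50% = 65%, and Mei's stake falls to 29%.
Tomas holds 65% of Northlake, so Tomas controls Northlake.
Northlake holds 100% of Vireo, so Tomas controls Vireo.
Vireo holds 75% of Greywick, so Tomas controls Greywick.
Tomas did not control Greywick before and does after, so the clause is triggered.

Yes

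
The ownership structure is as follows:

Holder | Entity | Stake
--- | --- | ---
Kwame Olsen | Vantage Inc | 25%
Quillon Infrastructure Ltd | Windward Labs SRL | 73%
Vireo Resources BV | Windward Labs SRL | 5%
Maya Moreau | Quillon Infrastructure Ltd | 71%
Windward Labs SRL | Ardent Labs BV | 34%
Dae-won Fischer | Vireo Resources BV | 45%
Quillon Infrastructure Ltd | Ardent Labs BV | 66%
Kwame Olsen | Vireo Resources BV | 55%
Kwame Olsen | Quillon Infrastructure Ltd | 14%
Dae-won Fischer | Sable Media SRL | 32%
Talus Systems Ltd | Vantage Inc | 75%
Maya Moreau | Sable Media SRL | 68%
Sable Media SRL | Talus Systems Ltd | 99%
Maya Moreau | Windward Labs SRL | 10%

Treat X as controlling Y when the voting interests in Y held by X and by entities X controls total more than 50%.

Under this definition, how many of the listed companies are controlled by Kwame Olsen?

1

Kwame holds 55% of Vireo, so Kwame controls Vireo.
No other company's threshold is met.
Kwame controls 1 company.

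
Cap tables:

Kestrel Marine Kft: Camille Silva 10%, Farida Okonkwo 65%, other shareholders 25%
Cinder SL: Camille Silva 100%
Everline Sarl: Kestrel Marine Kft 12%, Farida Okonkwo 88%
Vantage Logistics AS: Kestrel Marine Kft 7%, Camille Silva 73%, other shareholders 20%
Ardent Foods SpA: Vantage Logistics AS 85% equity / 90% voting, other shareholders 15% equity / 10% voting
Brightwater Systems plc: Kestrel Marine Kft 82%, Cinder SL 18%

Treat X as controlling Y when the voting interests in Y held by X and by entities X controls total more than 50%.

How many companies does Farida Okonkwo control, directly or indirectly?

Farida holds 65% of Kestrel, so Farida controls Kestrel.
Kestrel and Farida together hold 12% + 88% = 100% of Everline, so Farida controls Everline.
Kestrel holds 82% of Brightwater, so Farida controls Brightwater.
No other company's threshold is met.
Farida controls 3 companies.

3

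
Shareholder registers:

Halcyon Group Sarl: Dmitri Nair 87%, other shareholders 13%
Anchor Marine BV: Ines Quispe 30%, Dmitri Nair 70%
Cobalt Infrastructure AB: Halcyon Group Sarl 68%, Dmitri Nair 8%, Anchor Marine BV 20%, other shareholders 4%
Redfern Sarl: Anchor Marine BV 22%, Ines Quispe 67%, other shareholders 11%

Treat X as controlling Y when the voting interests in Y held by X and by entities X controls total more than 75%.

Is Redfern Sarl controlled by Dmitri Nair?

No

Dmitri holds 87% of Halcyon, so Dmitri controls Halcyon.
Halcyon and Dmitri together hold 68% + 8% = 76% of Cobalt, so Dmitri controls Cobalt.
Neither Dmitri nor any entity Dmitri controls holds any voting interest in Redfern.
So Dmitri does not control Redfern.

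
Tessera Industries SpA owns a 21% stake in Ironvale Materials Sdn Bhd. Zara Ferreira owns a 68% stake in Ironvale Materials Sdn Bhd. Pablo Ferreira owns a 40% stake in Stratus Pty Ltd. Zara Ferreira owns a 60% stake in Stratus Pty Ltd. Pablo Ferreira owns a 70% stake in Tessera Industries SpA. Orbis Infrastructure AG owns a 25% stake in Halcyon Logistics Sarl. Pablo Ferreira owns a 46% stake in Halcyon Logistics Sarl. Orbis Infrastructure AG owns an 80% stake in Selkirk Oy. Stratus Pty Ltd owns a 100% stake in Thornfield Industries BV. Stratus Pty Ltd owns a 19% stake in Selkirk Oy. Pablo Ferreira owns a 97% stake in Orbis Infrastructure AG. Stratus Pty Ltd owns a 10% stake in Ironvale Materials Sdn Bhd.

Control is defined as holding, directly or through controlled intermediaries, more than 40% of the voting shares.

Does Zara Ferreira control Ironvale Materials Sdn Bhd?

Yes

Zara holds 60% of Stratus, so Zara controls Stratus.
Stratus and Zara together hold 10% + 68% = 78% of Ironvale, so Zara controls Ironvale.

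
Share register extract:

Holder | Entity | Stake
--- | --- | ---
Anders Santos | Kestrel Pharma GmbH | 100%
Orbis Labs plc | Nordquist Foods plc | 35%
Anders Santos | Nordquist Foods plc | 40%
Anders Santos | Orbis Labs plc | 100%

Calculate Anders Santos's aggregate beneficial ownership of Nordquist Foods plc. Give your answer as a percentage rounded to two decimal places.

75.00%

Anders reaches Nordquist along 2 paths.
Direct stake: 40% = 40%.
Via Orbis: 100% × 35% = 35%.
Total: 40% + 35% = 75%.
Rounded: 75.00%.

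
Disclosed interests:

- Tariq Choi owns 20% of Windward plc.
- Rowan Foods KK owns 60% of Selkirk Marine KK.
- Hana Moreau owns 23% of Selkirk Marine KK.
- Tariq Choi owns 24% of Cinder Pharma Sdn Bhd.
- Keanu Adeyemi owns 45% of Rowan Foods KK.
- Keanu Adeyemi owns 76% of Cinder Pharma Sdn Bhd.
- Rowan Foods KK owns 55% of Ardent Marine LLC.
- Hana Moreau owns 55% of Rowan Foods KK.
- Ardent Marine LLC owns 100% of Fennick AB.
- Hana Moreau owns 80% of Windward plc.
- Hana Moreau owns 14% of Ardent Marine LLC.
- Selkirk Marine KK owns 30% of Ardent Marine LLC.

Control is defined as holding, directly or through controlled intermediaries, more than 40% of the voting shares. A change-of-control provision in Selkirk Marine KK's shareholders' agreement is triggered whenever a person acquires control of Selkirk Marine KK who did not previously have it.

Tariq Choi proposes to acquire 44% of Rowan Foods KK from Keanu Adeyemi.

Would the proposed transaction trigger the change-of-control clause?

The purchase adds only to Tariq's holdings (Keanu's stake shrinks), so Tariq is the only person who could newly come to control Selkirk.
Tariq's largest direct stake is 24% in Cinder, which does not meet the threshold, so Tariq controls no company.
Neither Tariq nor any entity Tariq controls holds any voting interest in Selkirk.
So before the transaction, Tariq does not control Selkirk.
After the purchase, Tariq holds 44% of Rowan directly, and Keanu's stake falls to 1%.
Tariq holds 44% of Rowan, so Tariq controls Rowan.
Rowan holds 60% of Selkirk, so Tariq controls Selkirk.
Tariq did not control Selkirk before and does after, so the clause is triggered.

Yes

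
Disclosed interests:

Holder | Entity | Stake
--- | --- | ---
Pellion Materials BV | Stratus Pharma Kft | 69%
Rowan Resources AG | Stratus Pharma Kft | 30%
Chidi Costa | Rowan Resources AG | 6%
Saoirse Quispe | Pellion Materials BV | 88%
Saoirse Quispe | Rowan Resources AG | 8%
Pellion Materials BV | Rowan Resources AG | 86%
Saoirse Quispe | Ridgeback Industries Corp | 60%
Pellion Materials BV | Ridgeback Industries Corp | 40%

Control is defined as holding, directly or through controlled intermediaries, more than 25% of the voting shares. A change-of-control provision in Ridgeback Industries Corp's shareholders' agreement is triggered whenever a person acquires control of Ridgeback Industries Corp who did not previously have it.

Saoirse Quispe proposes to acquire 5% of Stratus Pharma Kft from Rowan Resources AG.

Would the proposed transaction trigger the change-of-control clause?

The purchase adds only to Saoirse's holdings (Rowan's stake shrinks), so Saoirse is the only person who could newly come to control Ridgeback.
Saoirse holds 88% of Pellion, so Saoirse controls Pellion.
Saoirse and Pellion together hold 60% + 40% = 100% of Ridgeback, so Saoirse controls Ridgeback.
So Saoirse already controls Ridgeback before the transaction.
After the purchase, Saoirse holds 5% of Stratus directly, and Rowan's stake falls to 25%.
Saoirse controlled Ridgeback already, so this is not a new person acquiring control; every other person's position is unchanged or reduced.
No new person acquires control, so the clause is not triggered.

No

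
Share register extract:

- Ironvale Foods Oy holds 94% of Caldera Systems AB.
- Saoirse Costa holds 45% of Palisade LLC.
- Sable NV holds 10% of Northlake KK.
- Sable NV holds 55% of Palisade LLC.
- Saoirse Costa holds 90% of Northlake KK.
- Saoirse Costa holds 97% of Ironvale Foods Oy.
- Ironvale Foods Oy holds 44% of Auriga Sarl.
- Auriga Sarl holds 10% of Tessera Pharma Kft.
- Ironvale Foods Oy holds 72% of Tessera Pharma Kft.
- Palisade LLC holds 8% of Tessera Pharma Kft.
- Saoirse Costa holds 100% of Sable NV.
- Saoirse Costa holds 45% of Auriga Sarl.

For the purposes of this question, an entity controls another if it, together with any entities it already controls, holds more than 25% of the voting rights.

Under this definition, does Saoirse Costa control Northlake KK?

Yes

Saoirse holds 100% of Sable, so Saoirse controls Sable.
Sable and Saoirse together hold 10% + 90% = 100% of Northlake, so Saoirse controls Northlake.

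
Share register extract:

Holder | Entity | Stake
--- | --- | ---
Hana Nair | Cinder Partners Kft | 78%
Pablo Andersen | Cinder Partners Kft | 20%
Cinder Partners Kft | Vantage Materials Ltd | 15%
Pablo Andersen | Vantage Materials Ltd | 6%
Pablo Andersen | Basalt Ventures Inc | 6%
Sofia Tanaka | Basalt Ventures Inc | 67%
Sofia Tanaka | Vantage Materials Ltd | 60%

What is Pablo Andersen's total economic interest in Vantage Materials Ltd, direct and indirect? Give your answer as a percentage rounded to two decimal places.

9.00%

Pablo reaches Vantage along 2 paths.
Via Cinder: 20% × 15% = 3%.
Direct stake: 6% = 6%.
Total: 3% + 6% = 9%.
Rounded: 9.00%.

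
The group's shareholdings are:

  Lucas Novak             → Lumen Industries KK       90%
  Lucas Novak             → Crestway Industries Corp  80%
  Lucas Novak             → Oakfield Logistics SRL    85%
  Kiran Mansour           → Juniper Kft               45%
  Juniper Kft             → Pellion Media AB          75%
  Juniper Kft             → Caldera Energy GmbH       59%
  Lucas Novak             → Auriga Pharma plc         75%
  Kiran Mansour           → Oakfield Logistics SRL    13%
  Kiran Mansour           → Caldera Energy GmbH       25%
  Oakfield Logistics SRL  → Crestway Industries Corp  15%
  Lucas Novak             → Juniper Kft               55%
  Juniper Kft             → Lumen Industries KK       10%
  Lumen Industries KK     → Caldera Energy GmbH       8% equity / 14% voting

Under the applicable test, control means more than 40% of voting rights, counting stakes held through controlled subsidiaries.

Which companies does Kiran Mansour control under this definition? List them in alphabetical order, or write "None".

Caldera Energy GmbH, Juniper Kft, Pellion Media AB

Kiran holds 45% of Juniper, so Kiran controls Juniper.
Juniper holds 75% of Pellion, so Kiran controls Pellion.
Juniper and Kiran together hold 59% + 25% = 84% of Caldera, so Kiran controls Caldera.
No other company's threshold is met.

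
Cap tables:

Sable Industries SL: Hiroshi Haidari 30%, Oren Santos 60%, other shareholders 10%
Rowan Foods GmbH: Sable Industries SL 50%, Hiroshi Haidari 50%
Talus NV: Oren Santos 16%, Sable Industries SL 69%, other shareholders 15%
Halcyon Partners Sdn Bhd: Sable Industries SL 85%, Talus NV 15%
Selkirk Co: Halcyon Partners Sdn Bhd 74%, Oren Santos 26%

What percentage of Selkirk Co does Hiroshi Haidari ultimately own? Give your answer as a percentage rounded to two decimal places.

Hiroshi reaches Selkirk along 2 paths.
Via Sable → Halcyon: 30% × 85% × 74% = 18.87%.
Via Sable → Talus → Halcyon: 30% × 69% × 15% × 74% = 2.2977%.
Total: 18.87% + 2.2977% = 21.1677%.
Rounded: 21.17%.

21.17%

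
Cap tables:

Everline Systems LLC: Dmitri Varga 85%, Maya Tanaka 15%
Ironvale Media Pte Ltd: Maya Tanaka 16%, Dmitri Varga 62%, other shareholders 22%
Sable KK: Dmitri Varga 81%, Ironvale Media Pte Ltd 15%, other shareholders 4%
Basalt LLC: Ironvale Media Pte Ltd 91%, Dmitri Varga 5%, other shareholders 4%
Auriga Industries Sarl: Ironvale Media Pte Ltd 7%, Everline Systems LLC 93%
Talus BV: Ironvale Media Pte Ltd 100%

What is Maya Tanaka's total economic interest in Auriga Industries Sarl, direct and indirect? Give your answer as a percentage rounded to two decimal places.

15.07%

Maya reaches Auriga along 2 paths.
Via Ironvale: 16% × 7% = 1.12%.
Via Everline: 15% × 93% = 13.95%.
Total: 1.12% + 13.95% = 15.07%.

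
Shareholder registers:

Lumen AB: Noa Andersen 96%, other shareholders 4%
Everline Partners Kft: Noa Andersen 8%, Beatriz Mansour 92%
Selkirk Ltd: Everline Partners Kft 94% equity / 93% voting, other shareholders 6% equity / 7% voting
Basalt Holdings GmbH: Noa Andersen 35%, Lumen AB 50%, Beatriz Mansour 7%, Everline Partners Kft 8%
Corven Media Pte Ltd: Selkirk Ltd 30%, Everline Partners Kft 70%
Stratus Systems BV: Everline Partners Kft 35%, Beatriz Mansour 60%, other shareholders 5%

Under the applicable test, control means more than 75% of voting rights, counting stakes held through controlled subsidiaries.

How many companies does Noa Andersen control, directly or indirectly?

2

Noa holds 96% of Lumen, so Noa controls Lumen.
Noa and Lumen together hold 35% + 50% = 85% of Basalt, so Noa controls Basalt.
No other company's threshold is met.
Noa controls 2 companies.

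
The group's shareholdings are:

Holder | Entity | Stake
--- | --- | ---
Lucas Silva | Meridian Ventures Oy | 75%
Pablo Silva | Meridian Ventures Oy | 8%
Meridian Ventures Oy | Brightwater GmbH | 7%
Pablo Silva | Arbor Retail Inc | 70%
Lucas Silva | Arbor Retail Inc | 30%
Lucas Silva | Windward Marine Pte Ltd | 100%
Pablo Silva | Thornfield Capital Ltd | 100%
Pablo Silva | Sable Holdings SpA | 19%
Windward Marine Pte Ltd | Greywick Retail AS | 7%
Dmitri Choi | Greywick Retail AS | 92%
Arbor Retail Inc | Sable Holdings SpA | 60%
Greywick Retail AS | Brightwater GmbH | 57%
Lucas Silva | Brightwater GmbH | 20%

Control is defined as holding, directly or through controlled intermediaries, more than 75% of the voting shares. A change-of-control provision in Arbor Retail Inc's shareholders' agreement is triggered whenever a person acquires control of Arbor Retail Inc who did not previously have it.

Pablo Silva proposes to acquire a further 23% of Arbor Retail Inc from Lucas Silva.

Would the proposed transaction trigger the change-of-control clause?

Yes

The purchase adds only to Pablo's holdings (Lucas's stake shrinks), so Pablo is the only person who could newly come to control Arbor.
Pablo holds 100% of Thornfield, so Pablo controls Thornfield.
In Arbor, Pablo's side holds only 70%, not > 75%.
So before the transaction, Pablo does not control Arbor.
After the purchase, Pablo's direct stake in Arbor rises to 70% + 23% = 93%, and Lucas's stake falls to 7%.
Pablo holds 93% of Arbor, so Pablo controls Arbor.
Pablo did not control Arbor before and does after, so the clause is triggered.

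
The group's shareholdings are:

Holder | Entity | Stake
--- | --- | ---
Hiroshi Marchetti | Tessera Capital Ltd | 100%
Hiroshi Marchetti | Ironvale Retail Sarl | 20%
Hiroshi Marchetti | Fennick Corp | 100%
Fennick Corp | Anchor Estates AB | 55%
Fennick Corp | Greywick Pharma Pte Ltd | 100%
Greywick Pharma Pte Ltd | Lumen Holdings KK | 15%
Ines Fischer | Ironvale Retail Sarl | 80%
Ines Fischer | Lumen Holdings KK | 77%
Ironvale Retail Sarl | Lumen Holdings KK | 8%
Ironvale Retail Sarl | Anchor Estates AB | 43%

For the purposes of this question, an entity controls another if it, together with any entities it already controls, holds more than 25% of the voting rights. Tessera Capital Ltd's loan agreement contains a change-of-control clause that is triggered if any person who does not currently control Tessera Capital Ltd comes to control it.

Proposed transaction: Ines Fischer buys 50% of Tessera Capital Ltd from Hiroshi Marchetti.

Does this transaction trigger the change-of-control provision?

The purchase adds only to Ines's holdings (Hiroshi's stake shrinks), so Ines is the only person who could newly come to control Tessera.
Ines holds 80% of Ironvale, so Ines controls Ironvale.
Ironvale and Ines together hold 8% + 77% = 85% of Lumen, so Ines controls Lumen.
Ironvale holds 43% of Anchor, so Ines controls Anchor.
Neither Ines nor any entity Ines controls holds any voting interest in Tessera.
So before the transaction, Ines does not control Tessera.
After the purchase, Ines holds 50% of Tessera directly, and Hiroshi's stake falls to 50%.
Ines holds 50% of Tessera, so Ines controls Tessera.
Ines did not control Tessera before and does after, so the clause is triggered.

Yes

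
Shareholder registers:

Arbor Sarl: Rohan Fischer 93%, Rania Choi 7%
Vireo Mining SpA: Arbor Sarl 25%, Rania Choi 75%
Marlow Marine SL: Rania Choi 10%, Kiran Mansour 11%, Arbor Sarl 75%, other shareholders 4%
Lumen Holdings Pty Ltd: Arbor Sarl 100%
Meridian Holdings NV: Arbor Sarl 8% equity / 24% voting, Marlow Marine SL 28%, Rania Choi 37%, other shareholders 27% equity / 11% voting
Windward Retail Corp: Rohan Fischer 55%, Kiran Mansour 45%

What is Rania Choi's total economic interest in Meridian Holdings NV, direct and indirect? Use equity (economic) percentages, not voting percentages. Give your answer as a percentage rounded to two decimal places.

Rania reaches Meridian along 4 paths.
Via Arbor: 7% × 8% = 0.56%.
Via Marlow: 10% × 28% = 2.8%.
Via Arbor → Marlow: 7% × 75% × 28% = 1.47%.
Direct stake: 37% = 37%.
Total: 0.56% + 2.8% + 1.47% + 37% = 41.83%.

41.83%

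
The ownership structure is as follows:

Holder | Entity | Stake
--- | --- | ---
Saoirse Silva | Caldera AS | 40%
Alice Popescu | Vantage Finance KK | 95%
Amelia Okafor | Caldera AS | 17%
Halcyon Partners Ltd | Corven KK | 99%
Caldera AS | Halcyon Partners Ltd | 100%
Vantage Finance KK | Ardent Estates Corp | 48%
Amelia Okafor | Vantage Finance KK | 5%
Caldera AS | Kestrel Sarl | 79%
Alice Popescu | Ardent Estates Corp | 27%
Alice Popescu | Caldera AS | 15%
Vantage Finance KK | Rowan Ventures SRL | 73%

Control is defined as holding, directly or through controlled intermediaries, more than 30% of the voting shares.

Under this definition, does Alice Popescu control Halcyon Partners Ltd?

No

Alice holds 95% of Vantage, so Alice controls Vantage.
Vantage holds 73% of Rowan, so Alice controls Rowan.
Vantage and Alice together hold 48% + 27% = 75% of Ardent, so Alice controls Ardent.
Neither Alice nor any entity Alice controls holds any voting interest in Halcyon.
So Alice does not control Halcyon.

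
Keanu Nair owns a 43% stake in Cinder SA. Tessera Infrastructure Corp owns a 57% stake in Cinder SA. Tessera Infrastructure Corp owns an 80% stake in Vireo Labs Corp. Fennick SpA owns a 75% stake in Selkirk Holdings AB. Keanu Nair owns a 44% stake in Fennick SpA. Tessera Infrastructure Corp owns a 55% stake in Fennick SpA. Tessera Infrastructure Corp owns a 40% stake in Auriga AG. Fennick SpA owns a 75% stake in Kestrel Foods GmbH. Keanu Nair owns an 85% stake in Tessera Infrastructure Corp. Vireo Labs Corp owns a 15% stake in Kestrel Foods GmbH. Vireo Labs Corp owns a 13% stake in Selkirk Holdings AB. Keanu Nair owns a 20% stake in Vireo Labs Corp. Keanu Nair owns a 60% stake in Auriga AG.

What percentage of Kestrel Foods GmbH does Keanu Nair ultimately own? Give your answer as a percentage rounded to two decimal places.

Keanu reaches Kestrel along 4 paths.
Via Tessera → Vireo: 85% × 80% × 15% = 10.2%.
Via Vireo: 20% × 15% = 3%.
Via Tessera → Fennick: 85% × 55% × 75% = 35.0625%.
Via Fennick: 44% × 75% = 33%.
Total: 10.2% + 3% + 35.0625% + 33% = 81.2625%.
Rounded: 81.26%.

81.26%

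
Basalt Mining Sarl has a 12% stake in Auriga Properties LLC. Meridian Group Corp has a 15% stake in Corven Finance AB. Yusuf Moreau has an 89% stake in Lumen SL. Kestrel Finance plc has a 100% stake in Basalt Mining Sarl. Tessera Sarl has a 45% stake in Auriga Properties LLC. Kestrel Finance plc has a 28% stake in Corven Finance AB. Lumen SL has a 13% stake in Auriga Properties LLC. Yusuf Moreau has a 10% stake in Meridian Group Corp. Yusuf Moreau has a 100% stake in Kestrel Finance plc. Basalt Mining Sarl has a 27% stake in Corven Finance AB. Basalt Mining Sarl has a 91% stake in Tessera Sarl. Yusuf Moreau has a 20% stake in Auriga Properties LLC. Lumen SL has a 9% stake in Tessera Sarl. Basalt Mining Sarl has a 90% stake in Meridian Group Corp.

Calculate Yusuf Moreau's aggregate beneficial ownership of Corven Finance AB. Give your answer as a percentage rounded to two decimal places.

Yusuf reaches Corven along 4 paths.
Via Kestrel: 100% × 28% = 28%.
Via Kestrel → Basalt: 100% × 100% × 27% = 27%.
Via Kestrel → Basalt → Meridian: 100% × 100% × 90% × 15% = 13.5%.
Via Meridian: 10% × 15% = 1.5%.
Total: 28% + 27% + 13.5% + 1.5% = 70%.
Rounded: 70.00%.

70.00%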